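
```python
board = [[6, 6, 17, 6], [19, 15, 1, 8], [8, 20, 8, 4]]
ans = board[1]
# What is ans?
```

board has 3 rows. Row 1 is [19, 15, 1, 8].

[19, 15, 1, 8]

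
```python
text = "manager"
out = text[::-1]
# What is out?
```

text has length 7. The slice text[::-1] selects indices [6, 5, 4, 3, 2, 1, 0] (6->'r', 5->'e', 4->'g', 3->'a', 2->'n', 1->'a', 0->'m'), giving 'reganam'.

'reganam'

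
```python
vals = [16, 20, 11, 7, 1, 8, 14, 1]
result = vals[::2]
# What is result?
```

vals has length 8. The slice vals[::2] selects indices [0, 2, 4, 6] (0->16, 2->11, 4->1, 6->14), giving [16, 11, 1, 14].

[16, 11, 1, 14]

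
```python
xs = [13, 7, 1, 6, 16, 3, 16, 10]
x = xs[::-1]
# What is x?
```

xs has length 8. The slice xs[::-1] selects indices [7, 6, 5, 4, 3, 2, 1, 0] (7->10, 6->16, 5->3, 4->16, 3->6, 2->1, 1->7, 0->13), giving [10, 16, 3, 16, 6, 1, 7, 13].

[10, 16, 3, 16, 6, 1, 7, 13]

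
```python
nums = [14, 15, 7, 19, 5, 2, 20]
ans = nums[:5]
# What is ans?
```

nums has length 7. The slice nums[:5] selects indices [0, 1, 2, 3, 4] (0->14, 1->15, 2->7, 3->19, 4->5), giving [14, 15, 7, 19, 5].

[14, 15, 7, 19, 5]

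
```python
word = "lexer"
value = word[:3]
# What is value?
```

word has length 5. The slice word[:3] selects indices [0, 1, 2] (0->'l', 1->'e', 2->'x'), giving 'lex'.

'lex'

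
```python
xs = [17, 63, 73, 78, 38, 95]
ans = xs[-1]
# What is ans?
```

xs has length 6. Negative index -1 maps to positive index 6 + (-1) = 5. xs[5] = 95.

95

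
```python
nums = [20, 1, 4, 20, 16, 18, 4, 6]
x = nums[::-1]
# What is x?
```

nums has length 8. The slice nums[::-1] selects indices [7, 6, 5, 4, 3, 2, 1, 0] (7->6, 6->4, 5->18, 4->16, 3->20, 2->4, 1->1, 0->20), giving [6, 4, 18, 16, 20, 4, 1, 20].

[6, 4, 18, 16, 20, 4, 1, 20]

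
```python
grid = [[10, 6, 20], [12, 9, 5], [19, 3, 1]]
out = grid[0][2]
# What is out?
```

grid[0] = [10, 6, 20]. Taking column 2 of that row yields 20.

20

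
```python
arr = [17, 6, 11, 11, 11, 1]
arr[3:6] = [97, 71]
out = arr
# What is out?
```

arr starts as [17, 6, 11, 11, 11, 1] (length 6). The slice arr[3:6] covers indices [3, 4, 5] with values [11, 11, 1]. Replacing that slice with [97, 71] (different length) produces [17, 6, 11, 97, 71].

[17, 6, 11, 97, 71]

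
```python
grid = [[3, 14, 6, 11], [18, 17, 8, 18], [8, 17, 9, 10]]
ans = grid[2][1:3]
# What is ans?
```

grid[2] = [8, 17, 9, 10]. grid[2] has length 4. The slice grid[2][1:3] selects indices [1, 2] (1->17, 2->9), giving [17, 9].

[17, 9]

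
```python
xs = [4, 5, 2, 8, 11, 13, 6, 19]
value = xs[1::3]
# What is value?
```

xs has length 8. The slice xs[1::3] selects indices [1, 4, 7] (1->5, 4->11, 7->19), giving [5, 11, 19].

[5, 11, 19]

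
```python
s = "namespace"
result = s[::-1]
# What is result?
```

s has length 9. The slice s[::-1] selects indices [8, 7, 6, 5, 4, 3, 2, 1, 0] (8->'e', 7->'c', 6->'a', 5->'p', 4->'s', 3->'e', 2->'m', 1->'a', 0->'n'), giving 'ecapseman'.

'ecapseman'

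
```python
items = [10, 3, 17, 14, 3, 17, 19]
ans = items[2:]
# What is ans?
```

items has length 7. The slice items[2:] selects indices [2, 3, 4, 5, 6] (2->17, 3->14, 4->3, 5->17, 6->19), giving [17, 14, 3, 17, 19].

[17, 14, 3, 17, 19]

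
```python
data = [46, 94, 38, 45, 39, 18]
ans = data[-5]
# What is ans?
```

data has length 6. Negative index -5 maps to positive index 6 + (-5) = 1. data[1] = 94.

94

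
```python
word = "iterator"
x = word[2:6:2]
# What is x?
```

word has length 8. The slice word[2:6:2] selects indices [2, 4] (2->'e', 4->'a'), giving 'ea'.

'ea'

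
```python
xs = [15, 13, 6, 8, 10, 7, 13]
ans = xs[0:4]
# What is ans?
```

xs has length 7. The slice xs[0:4] selects indices [0, 1, 2, 3] (0->15, 1->13, 2->6, 3->8), giving [15, 13, 6, 8].

[15, 13, 6, 8]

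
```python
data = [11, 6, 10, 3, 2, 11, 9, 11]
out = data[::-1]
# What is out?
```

data has length 8. The slice data[::-1] selects indices [7, 6, 5, 4, 3, 2, 1, 0] (7->11, 6->9, 5->11, 4->2, 3->3, 2->10, 1->6, 0->11), giving [11, 9, 11, 2, 3, 10, 6, 11].

[11, 9, 11, 2, 3, 10, 6, 11]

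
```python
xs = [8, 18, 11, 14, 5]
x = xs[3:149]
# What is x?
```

xs has length 5. The slice xs[3:149] selects indices [3, 4] (3->14, 4->5), giving [14, 5].

[14, 5]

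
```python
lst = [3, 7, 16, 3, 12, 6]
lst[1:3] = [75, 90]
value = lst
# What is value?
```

lst starts as [3, 7, 16, 3, 12, 6] (length 6). The slice lst[1:3] covers indices [1, 2] with values [7, 16]. Replacing that slice with [75, 90] (same length) produces [3, 75, 90, 3, 12, 6].

[3, 75, 90, 3, 12, 6]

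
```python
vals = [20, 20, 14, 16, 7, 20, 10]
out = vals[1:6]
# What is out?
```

vals has length 7. The slice vals[1:6] selects indices [1, 2, 3, 4, 5] (1->20, 2->14, 3->16, 4->7, 5->20), giving [20, 14, 16, 7, 20].

[20, 14, 16, 7, 20]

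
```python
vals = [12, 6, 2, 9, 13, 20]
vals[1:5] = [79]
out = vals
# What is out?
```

vals starts as [12, 6, 2, 9, 13, 20] (length 6). The slice vals[1:5] covers indices [1, 2, 3, 4] with values [6, 2, 9, 13]. Replacing that slice with [79] (different length) produces [12, 79, 20].

[12, 79, 20]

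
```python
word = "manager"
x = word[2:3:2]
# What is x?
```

word has length 7. The slice word[2:3:2] selects indices [2] (2->'n'), giving 'n'.

'n'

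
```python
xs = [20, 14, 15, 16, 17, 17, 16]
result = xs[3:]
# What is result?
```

xs has length 7. The slice xs[3:] selects indices [3, 4, 5, 6] (3->16, 4->17, 5->17, 6->16), giving [16, 17, 17, 16].

[16, 17, 17, 16]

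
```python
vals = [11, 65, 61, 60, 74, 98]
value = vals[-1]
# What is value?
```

vals has length 6. Negative index -1 maps to positive index 6 + (-1) = 5. vals[5] = 98.

98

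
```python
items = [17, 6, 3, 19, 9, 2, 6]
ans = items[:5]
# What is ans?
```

items has length 7. The slice items[:5] selects indices [0, 1, 2, 3, 4] (0->17, 1->6, 2->3, 3->19, 4->9), giving [17, 6, 3, 19, 9].

[17, 6, 3, 19, 9]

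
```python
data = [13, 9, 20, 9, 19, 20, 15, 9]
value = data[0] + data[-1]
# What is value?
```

data has length 8. data[0] = 13.
data has length 8. Negative index -1 maps to positive index 8 + (-1) = 7. data[7] = 9.
Sum: 13 + 9 = 22.

22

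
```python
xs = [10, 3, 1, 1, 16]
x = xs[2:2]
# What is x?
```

xs has length 5. The slice xs[2:2] resolves to an empty index range, so the result is [].

[]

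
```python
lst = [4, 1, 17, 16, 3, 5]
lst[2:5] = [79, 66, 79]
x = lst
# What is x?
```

lst starts as [4, 1, 17, 16, 3, 5] (length 6). The slice lst[2:5] covers indices [2, 3, 4] with values [17, 16, 3]. Replacing that slice with [79, 66, 79] (same length) produces [4, 1, 79, 66, 79, 5].

[4, 1, 79, 66, 79, 5]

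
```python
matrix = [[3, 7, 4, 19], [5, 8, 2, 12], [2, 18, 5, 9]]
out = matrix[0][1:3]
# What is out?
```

matrix[0] = [3, 7, 4, 19]. matrix[0] has length 4. The slice matrix[0][1:3] selects indices [1, 2] (1->7, 2->4), giving [7, 4].

[7, 4]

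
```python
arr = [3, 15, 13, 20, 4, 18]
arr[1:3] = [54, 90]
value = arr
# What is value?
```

arr starts as [3, 15, 13, 20, 4, 18] (length 6). The slice arr[1:3] covers indices [1, 2] with values [15, 13]. Replacing that slice with [54, 90] (same length) produces [3, 54, 90, 20, 4, 18].

[3, 54, 90, 20, 4, 18]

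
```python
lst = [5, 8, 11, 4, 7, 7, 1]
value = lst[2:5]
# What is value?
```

lst has length 7. The slice lst[2:5] selects indices [2, 3, 4] (2->11, 3->4, 4->7), giving [11, 4, 7].

[11, 4, 7]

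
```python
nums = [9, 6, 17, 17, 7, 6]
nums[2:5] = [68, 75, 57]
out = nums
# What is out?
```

nums starts as [9, 6, 17, 17, 7, 6] (length 6). The slice nums[2:5] covers indices [2, 3, 4] with values [17, 17, 7]. Replacing that slice with [68, 75, 57] (same length) produces [9, 6, 68, 75, 57, 6].

[9, 6, 68, 75, 57, 6]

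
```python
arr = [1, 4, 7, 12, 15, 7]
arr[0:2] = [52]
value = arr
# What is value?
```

arr starts as [1, 4, 7, 12, 15, 7] (length 6). The slice arr[0:2] covers indices [0, 1] with values [1, 4]. Replacing that slice with [52] (different length) produces [52, 7, 12, 15, 7].

[52, 7, 12, 15, 7]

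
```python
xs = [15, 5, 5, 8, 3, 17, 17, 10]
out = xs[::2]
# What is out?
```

xs has length 8. The slice xs[::2] selects indices [0, 2, 4, 6] (0->15, 2->5, 4->3, 6->17), giving [15, 5, 3, 17].

[15, 5, 3, 17]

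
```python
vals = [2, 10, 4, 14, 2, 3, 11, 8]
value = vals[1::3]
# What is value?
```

vals has length 8. The slice vals[1::3] selects indices [1, 4, 7] (1->10, 4->2, 7->8), giving [10, 2, 8].

[10, 2, 8]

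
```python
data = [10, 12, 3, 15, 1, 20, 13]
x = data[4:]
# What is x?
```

data has length 7. The slice data[4:] selects indices [4, 5, 6] (4->1, 5->20, 6->13), giving [1, 20, 13].

[1, 20, 13]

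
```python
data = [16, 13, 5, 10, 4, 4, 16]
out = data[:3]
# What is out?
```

data has length 7. The slice data[:3] selects indices [0, 1, 2] (0->16, 1->13, 2->5), giving [16, 13, 5].

[16, 13, 5]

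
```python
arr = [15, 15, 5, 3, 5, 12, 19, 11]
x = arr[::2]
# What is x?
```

arr has length 8. The slice arr[::2] selects indices [0, 2, 4, 6] (0->15, 2->5, 4->5, 6->19), giving [15, 5, 5, 19].

[15, 5, 5, 19]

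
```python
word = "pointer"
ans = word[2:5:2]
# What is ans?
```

word has length 7. The slice word[2:5:2] selects indices [2, 4] (2->'i', 4->'t'), giving 'it'.

'it'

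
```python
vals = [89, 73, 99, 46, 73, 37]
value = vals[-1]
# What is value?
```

vals has length 6. Negative index -1 maps to positive index 6 + (-1) = 5. vals[5] = 37.

37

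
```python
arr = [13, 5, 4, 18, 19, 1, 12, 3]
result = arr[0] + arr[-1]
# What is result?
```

arr has length 8. arr[0] = 13.
arr has length 8. Negative index -1 maps to positive index 8 + (-1) = 7. arr[7] = 3.
Sum: 13 + 3 = 16.

16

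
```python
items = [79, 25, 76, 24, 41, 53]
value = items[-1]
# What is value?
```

items has length 6. Negative index -1 maps to positive index 6 + (-1) = 5. items[5] = 53.

53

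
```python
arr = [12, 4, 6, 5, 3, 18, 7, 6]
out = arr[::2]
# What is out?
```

arr has length 8. The slice arr[::2] selects indices [0, 2, 4, 6] (0->12, 2->6, 4->3, 6->7), giving [12, 6, 3, 7].

[12, 6, 3, 7]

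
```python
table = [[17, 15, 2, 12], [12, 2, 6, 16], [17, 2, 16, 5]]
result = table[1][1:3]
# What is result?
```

table[1] = [12, 2, 6, 16]. table[1] has length 4. The slice table[1][1:3] selects indices [1, 2] (1->2, 2->6), giving [2, 6].

[2, 6]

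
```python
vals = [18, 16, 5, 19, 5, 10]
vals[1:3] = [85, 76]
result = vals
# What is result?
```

vals starts as [18, 16, 5, 19, 5, 10] (length 6). The slice vals[1:3] covers indices [1, 2] with values [16, 5]. Replacing that slice with [85, 76] (same length) produces [18, 85, 76, 19, 5, 10].

[18, 85, 76, 19, 5, 10]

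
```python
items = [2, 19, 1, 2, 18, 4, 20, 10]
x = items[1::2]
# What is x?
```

items has length 8. The slice items[1::2] selects indices [1, 3, 5, 7] (1->19, 3->2, 5->4, 7->10), giving [19, 2, 4, 10].

[19, 2, 4, 10]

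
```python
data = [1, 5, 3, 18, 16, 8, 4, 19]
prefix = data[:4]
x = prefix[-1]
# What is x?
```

data has length 8. The slice data[:4] selects indices [0, 1, 2, 3] (0->1, 1->5, 2->3, 3->18), giving [1, 5, 3, 18]. So prefix = [1, 5, 3, 18]. Then prefix[-1] = 18.

18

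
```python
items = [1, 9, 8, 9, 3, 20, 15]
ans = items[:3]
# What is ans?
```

items has length 7. The slice items[:3] selects indices [0, 1, 2] (0->1, 1->9, 2->8), giving [1, 9, 8].

[1, 9, 8]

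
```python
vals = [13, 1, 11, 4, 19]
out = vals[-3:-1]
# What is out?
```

vals has length 5. The slice vals[-3:-1] selects indices [2, 3] (2->11, 3->4), giving [11, 4].

[11, 4]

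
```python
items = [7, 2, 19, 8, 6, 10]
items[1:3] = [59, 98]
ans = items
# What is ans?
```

items starts as [7, 2, 19, 8, 6, 10] (length 6). The slice items[1:3] covers indices [1, 2] with values [2, 19]. Replacing that slice with [59, 98] (same length) produces [7, 59, 98, 8, 6, 10].

[7, 59, 98, 8, 6, 10]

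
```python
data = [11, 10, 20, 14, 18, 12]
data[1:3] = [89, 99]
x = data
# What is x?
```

data starts as [11, 10, 20, 14, 18, 12] (length 6). The slice data[1:3] covers indices [1, 2] with values [10, 20]. Replacing that slice with [89, 99] (same length) produces [11, 89, 99, 14, 18, 12].

[11, 89, 99, 14, 18, 12]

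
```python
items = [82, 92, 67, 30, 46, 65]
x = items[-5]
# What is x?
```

items has length 6. Negative index -5 maps to positive index 6 + (-5) = 1. items[1] = 92.

92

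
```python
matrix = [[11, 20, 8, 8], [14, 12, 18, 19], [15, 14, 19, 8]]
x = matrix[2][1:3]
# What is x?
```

matrix[2] = [15, 14, 19, 8]. matrix[2] has length 4. The slice matrix[2][1:3] selects indices [1, 2] (1->14, 2->19), giving [14, 19].

[14, 19]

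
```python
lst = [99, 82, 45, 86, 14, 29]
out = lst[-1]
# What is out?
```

lst has length 6. Negative index -1 maps to positive index 6 + (-1) = 5. lst[5] = 29.

29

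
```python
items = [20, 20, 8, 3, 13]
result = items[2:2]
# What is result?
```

items has length 5. The slice items[2:2] resolves to an empty index range, so the result is [].

[]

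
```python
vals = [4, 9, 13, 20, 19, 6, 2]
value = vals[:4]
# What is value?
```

vals has length 7. The slice vals[:4] selects indices [0, 1, 2, 3] (0->4, 1->9, 2->13, 3->20), giving [4, 9, 13, 20].

[4, 9, 13, 20]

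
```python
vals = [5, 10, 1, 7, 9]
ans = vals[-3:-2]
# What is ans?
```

vals has length 5. The slice vals[-3:-2] selects indices [2] (2->1), giving [1].

[1]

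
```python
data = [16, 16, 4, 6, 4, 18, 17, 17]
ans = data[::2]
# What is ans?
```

data has length 8. The slice data[::2] selects indices [0, 2, 4, 6] (0->16, 2->4, 4->4, 6->17), giving [16, 4, 4, 17].

[16, 4, 4, 17]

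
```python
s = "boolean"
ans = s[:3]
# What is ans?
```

s has length 7. The slice s[:3] selects indices [0, 1, 2] (0->'b', 1->'o', 2->'o'), giving 'boo'.

'boo'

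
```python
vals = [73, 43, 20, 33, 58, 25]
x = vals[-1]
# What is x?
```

vals has length 6. Negative index -1 maps to positive index 6 + (-1) = 5. vals[5] = 25.

25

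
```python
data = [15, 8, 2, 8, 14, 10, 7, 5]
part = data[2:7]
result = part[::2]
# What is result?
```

data has length 8. The slice data[2:7] selects indices [2, 3, 4, 5, 6] (2->2, 3->8, 4->14, 5->10, 6->7), giving [2, 8, 14, 10, 7]. So part = [2, 8, 14, 10, 7]. part has length 5. The slice part[::2] selects indices [0, 2, 4] (0->2, 2->14, 4->7), giving [2, 14, 7].

[2, 14, 7]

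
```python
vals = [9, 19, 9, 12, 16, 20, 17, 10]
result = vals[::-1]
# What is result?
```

vals has length 8. The slice vals[::-1] selects indices [7, 6, 5, 4, 3, 2, 1, 0] (7->10, 6->17, 5->20, 4->16, 3->12, 2->9, 1->19, 0->9), giving [10, 17, 20, 16, 12, 9, 19, 9].

[10, 17, 20, 16, 12, 9, 19, 9]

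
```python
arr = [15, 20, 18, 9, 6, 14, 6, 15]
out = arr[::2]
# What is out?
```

arr has length 8. The slice arr[::2] selects indices [0, 2, 4, 6] (0->15, 2->18, 4->6, 6->6), giving [15, 18, 6, 6].

[15, 18, 6, 6]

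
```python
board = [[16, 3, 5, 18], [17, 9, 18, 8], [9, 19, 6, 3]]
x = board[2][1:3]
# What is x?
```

board[2] = [9, 19, 6, 3]. board[2] has length 4. The slice board[2][1:3] selects indices [1, 2] (1->19, 2->6), giving [19, 6].

[19, 6]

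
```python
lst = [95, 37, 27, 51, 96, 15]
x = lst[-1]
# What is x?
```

lst has length 6. Negative index -1 maps to positive index 6 + (-1) = 5. lst[5] = 15.

15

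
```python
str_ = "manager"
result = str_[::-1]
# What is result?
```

str_ has length 7. The slice str_[::-1] selects indices [6, 5, 4, 3, 2, 1, 0] (6->'r', 5->'e', 4->'g', 3->'a', 2->'n', 1->'a', 0->'m'), giving 'reganam'.

'reganam'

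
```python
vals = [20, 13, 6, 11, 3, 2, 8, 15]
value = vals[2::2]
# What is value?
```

vals has length 8. The slice vals[2::2] selects indices [2, 4, 6] (2->6, 4->3, 6->8), giving [6, 3, 8].

[6, 3, 8]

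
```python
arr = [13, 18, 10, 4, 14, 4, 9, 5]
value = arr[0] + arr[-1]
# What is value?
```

arr has length 8. arr[0] = 13.
arr has length 8. Negative index -1 maps to positive index 8 + (-1) = 7. arr[7] = 5.
Sum: 13 + 5 = 18.

18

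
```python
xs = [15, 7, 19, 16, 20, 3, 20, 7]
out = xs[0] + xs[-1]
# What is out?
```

xs has length 8. xs[0] = 15.
xs has length 8. Negative index -1 maps to positive index 8 + (-1) = 7. xs[7] = 7.
Sum: 15 + 7 = 22.

22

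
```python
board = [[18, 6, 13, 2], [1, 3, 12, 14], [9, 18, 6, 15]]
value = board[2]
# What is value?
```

board has 3 rows. Row 2 is [9, 18, 6, 15].

[9, 18, 6, 15]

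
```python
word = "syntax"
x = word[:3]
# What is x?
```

word has length 6. The slice word[:3] selects indices [0, 1, 2] (0->'s', 1->'y', 2->'n'), giving 'syn'.

'syn'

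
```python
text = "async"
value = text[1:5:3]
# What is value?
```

text has length 5. The slice text[1:5:3] selects indices [1, 4] (1->'s', 4->'c'), giving 'sc'.

'sc'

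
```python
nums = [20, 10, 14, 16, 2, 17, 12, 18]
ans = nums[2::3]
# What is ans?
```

nums has length 8. The slice nums[2::3] selects indices [2, 5] (2->14, 5->17), giving [14, 17].

[14, 17]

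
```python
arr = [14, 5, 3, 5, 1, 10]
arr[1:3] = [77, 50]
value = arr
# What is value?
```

arr starts as [14, 5, 3, 5, 1, 10] (length 6). The slice arr[1:3] covers indices [1, 2] with values [5, 3]. Replacing that slice with [77, 50] (same length) produces [14, 77, 50, 5, 1, 10].

[14, 77, 50, 5, 1, 10]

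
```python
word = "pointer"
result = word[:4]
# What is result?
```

word has length 7. The slice word[:4] selects indices [0, 1, 2, 3] (0->'p', 1->'o', 2->'i', 3->'n'), giving 'poin'.

'poin'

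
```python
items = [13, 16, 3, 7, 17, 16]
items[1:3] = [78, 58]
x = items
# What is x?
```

items starts as [13, 16, 3, 7, 17, 16] (length 6). The slice items[1:3] covers indices [1, 2] with values [16, 3]. Replacing that slice with [78, 58] (same length) produces [13, 78, 58, 7, 17, 16].

[13, 78, 58, 7, 17, 16]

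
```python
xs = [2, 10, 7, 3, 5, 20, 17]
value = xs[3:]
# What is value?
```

xs has length 7. The slice xs[3:] selects indices [3, 4, 5, 6] (3->3, 4->5, 5->20, 6->17), giving [3, 5, 20, 17].

[3, 5, 20, 17]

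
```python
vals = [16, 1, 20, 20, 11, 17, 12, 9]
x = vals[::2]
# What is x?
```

vals has length 8. The slice vals[::2] selects indices [0, 2, 4, 6] (0->16, 2->20, 4->11, 6->12), giving [16, 20, 11, 12].

[16, 20, 11, 12]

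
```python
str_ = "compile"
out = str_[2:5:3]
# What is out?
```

str_ has length 7. The slice str_[2:5:3] selects indices [2] (2->'m'), giving 'm'.

'm'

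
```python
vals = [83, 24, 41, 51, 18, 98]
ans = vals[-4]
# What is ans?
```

vals has length 6. Negative index -4 maps to positive index 6 + (-4) = 2. vals[2] = 41.

41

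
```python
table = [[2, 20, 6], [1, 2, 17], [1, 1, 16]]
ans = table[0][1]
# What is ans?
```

table[0] = [2, 20, 6]. Taking column 1 of that row yields 20.

20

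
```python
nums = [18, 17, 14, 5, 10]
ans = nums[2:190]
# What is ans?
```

nums has length 5. The slice nums[2:190] selects indices [2, 3, 4] (2->14, 3->5, 4->10), giving [14, 5, 10].

[14, 5, 10]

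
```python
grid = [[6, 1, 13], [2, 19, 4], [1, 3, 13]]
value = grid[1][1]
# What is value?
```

grid[1] = [2, 19, 4]. Taking column 1 of that row yields 19.

19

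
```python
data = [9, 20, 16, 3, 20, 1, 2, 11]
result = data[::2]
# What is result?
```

data has length 8. The slice data[::2] selects indices [0, 2, 4, 6] (0->9, 2->16, 4->20, 6->2), giving [9, 16, 20, 2].

[9, 16, 20, 2]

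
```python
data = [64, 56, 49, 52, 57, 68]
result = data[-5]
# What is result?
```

data has length 6. Negative index -5 maps to positive index 6 + (-5) = 1. data[1] = 56.

56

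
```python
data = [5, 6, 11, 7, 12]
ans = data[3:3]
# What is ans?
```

data has length 5. The slice data[3:3] resolves to an empty index range, so the result is [].

[]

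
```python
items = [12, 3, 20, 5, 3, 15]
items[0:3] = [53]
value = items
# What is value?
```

items starts as [12, 3, 20, 5, 3, 15] (length 6). The slice items[0:3] covers indices [0, 1, 2] with values [12, 3, 20]. Replacing that slice with [53] (different length) produces [53, 5, 3, 15].

[53, 5, 3, 15]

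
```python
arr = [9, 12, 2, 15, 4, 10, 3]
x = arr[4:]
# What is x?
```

arr has length 7. The slice arr[4:] selects indices [4, 5, 6] (4->4, 5->10, 6->3), giving [4, 10, 3].

[4, 10, 3]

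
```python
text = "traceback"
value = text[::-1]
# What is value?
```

text has length 9. The slice text[::-1] selects indices [8, 7, 6, 5, 4, 3, 2, 1, 0] (8->'k', 7->'c', 6->'a', 5->'b', 4->'e', 3->'c', 2->'a', 1->'r', 0->'t'), giving 'kcabecart'.

'kcabecart'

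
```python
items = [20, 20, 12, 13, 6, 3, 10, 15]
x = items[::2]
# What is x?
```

items has length 8. The slice items[::2] selects indices [0, 2, 4, 6] (0->20, 2->12, 4->6, 6->10), giving [20, 12, 6, 10].

[20, 12, 6, 10]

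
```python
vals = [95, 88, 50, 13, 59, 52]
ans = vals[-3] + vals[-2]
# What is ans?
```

vals has length 6. Negative index -3 maps to positive index 6 + (-3) = 3. vals[3] = 13.
vals has length 6. Negative index -2 maps to positive index 6 + (-2) = 4. vals[4] = 59.
Sum: 13 + 59 = 72.

72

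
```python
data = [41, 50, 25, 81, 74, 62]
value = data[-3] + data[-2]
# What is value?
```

data has length 6. Negative index -3 maps to positive index 6 + (-3) = 3. data[3] = 81.
data has length 6. Negative index -2 maps to positive index 6 + (-2) = 4. data[4] = 74.
Sum: 81 + 74 = 155.

155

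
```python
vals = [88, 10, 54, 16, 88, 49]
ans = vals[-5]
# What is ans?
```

vals has length 6. Negative index -5 maps to positive index 6 + (-5) = 1. vals[1] = 10.

10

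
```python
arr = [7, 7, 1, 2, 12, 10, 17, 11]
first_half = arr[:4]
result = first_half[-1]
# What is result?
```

arr has length 8. The slice arr[:4] selects indices [0, 1, 2, 3] (0->7, 1->7, 2->1, 3->2), giving [7, 7, 1, 2]. So first_half = [7, 7, 1, 2]. Then first_half[-1] = 2.

2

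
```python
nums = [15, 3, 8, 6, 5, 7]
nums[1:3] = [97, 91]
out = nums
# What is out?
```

nums starts as [15, 3, 8, 6, 5, 7] (length 6). The slice nums[1:3] covers indices [1, 2] with values [3, 8]. Replacing that slice with [97, 91] (same length) produces [15, 97, 91, 6, 5, 7].

[15, 97, 91, 6, 5, 7]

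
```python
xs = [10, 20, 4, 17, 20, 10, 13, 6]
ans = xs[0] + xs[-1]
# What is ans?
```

xs has length 8. xs[0] = 10.
xs has length 8. Negative index -1 maps to positive index 8 + (-1) = 7. xs[7] = 6.
Sum: 10 + 6 = 16.

16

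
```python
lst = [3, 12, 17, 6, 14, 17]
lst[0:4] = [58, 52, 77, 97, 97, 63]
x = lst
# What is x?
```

lst starts as [3, 12, 17, 6, 14, 17] (length 6). The slice lst[0:4] covers indices [0, 1, 2, 3] with values [3, 12, 17, 6]. Replacing that slice with [58, 52, 77, 97, 97, 63] (different length) produces [58, 52, 77, 97, 97, 63, 14, 17].

[58, 52, 77, 97, 97, 63, 14, 17]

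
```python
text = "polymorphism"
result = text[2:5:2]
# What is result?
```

text has length 12. The slice text[2:5:2] selects indices [2, 4] (2->'l', 4->'m'), giving 'lm'.

'lm'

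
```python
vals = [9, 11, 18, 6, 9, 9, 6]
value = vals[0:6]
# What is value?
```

vals has length 7. The slice vals[0:6] selects indices [0, 1, 2, 3, 4, 5] (0->9, 1->11, 2->18, 3->6, 4->9, 5->9), giving [9, 11, 18, 6, 9, 9].

[9, 11, 18, 6, 9, 9]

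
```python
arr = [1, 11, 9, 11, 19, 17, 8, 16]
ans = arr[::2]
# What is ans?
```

arr has length 8. The slice arr[::2] selects indices [0, 2, 4, 6] (0->1, 2->9, 4->19, 6->8), giving [1, 9, 19, 8].

[1, 9, 19, 8]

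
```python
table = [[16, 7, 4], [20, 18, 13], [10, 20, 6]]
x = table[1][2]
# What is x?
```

table[1] = [20, 18, 13]. Taking column 2 of that row yields 13.

13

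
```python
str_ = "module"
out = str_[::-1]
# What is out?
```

str_ has length 6. The slice str_[::-1] selects indices [5, 4, 3, 2, 1, 0] (5->'e', 4->'l', 3->'u', 2->'d', 1->'o', 0->'m'), giving 'eludom'.

'eludom'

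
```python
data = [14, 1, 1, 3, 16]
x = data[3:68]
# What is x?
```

data has length 5. The slice data[3:68] selects indices [3, 4] (3->3, 4->16), giving [3, 16].

[3, 16]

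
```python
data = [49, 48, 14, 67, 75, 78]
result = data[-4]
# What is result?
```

data has length 6. Negative index -4 maps to positive index 6 + (-4) = 2. data[2] = 14.

14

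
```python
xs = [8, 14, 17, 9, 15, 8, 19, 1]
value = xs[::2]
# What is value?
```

xs has length 8. The slice xs[::2] selects indices [0, 2, 4, 6] (0->8, 2->17, 4->15, 6->19), giving [8, 17, 15, 19].

[8, 17, 15, 19]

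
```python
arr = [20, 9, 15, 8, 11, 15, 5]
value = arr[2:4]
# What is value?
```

arr has length 7. The slice arr[2:4] selects indices [2, 3] (2->15, 3->8), giving [15, 8].

[15, 8]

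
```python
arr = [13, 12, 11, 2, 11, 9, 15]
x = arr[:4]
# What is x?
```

arr has length 7. The slice arr[:4] selects indices [0, 1, 2, 3] (0->13, 1->12, 2->11, 3->2), giving [13, 12, 11, 2].

[13, 12, 11, 2]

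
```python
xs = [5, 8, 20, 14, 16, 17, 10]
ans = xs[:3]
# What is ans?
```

xs has length 7. The slice xs[:3] selects indices [0, 1, 2] (0->5, 1->8, 2->20), giving [5, 8, 20].

[5, 8, 20]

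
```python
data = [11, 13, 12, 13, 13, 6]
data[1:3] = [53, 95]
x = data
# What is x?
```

data starts as [11, 13, 12, 13, 13, 6] (length 6). The slice data[1:3] covers indices [1, 2] with values [13, 12]. Replacing that slice with [53, 95] (same length) produces [11, 53, 95, 13, 13, 6].

[11, 53, 95, 13, 13, 6]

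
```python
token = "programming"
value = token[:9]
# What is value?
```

token has length 11. The slice token[:9] selects indices [0, 1, 2, 3, 4, 5, 6, 7, 8] (0->'p', 1->'r', 2->'o', 3->'g', 4->'r', 5->'a', 6->'m', 7->'m', 8->'i'), giving 'programmi'.

'programmi'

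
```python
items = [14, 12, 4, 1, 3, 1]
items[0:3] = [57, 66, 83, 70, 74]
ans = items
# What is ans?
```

items starts as [14, 12, 4, 1, 3, 1] (length 6). The slice items[0:3] covers indices [0, 1, 2] with values [14, 12, 4]. Replacing that slice with [57, 66, 83, 70, 74] (different length) produces [57, 66, 83, 70, 74, 1, 3, 1].

[57, 66, 83, 70, 74, 1, 3, 1]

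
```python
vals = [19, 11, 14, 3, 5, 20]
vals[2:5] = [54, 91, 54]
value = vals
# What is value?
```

vals starts as [19, 11, 14, 3, 5, 20] (length 6). The slice vals[2:5] covers indices [2, 3, 4] with values [14, 3, 5]. Replacing that slice with [54, 91, 54] (same length) produces [19, 11, 54, 91, 54, 20].

[19, 11, 54, 91, 54, 20]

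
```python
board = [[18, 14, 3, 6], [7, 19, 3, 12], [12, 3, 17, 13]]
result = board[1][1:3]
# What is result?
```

board[1] = [7, 19, 3, 12]. board[1] has length 4. The slice board[1][1:3] selects indices [1, 2] (1->19, 2->3), giving [19, 3].

[19, 3]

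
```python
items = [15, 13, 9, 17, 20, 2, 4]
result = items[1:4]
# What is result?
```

items has length 7. The slice items[1:4] selects indices [1, 2, 3] (1->13, 2->9, 3->17), giving [13, 9, 17].

[13, 9, 17]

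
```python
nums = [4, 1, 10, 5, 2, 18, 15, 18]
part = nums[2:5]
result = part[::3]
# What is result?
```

nums has length 8. The slice nums[2:5] selects indices [2, 3, 4] (2->10, 3->5, 4->2), giving [10, 5, 2]. So part = [10, 5, 2]. part has length 3. The slice part[::3] selects indices [0] (0->10), giving [10].

[10]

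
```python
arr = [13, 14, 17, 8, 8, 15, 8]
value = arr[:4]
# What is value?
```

arr has length 7. The slice arr[:4] selects indices [0, 1, 2, 3] (0->13, 1->14, 2->17, 3->8), giving [13, 14, 17, 8].

[13, 14, 17, 8]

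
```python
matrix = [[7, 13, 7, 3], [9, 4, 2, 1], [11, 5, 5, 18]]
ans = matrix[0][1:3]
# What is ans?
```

matrix[0] = [7, 13, 7, 3]. matrix[0] has length 4. The slice matrix[0][1:3] selects indices [1, 2] (1->13, 2->7), giving [13, 7].

[13, 7]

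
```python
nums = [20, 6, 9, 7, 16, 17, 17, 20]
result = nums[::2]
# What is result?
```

nums has length 8. The slice nums[::2] selects indices [0, 2, 4, 6] (0->20, 2->9, 4->16, 6->17), giving [20, 9, 16, 17].

[20, 9, 16, 17]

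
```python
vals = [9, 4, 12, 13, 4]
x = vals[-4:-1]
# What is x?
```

vals has length 5. The slice vals[-4:-1] selects indices [1, 2, 3] (1->4, 2->12, 3->13), giving [4, 12, 13].

[4, 12, 13]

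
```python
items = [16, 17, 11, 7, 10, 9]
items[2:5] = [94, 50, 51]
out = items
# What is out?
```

items starts as [16, 17, 11, 7, 10, 9] (length 6). The slice items[2:5] covers indices [2, 3, 4] with values [11, 7, 10]. Replacing that slice with [94, 50, 51] (same length) produces [16, 17, 94, 50, 51, 9].

[16, 17, 94, 50, 51, 9]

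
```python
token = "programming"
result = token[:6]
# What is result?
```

token has length 11. The slice token[:6] selects indices [0, 1, 2, 3, 4, 5] (0->'p', 1->'r', 2->'o', 3->'g', 4->'r', 5->'a'), giving 'progra'.

'progra'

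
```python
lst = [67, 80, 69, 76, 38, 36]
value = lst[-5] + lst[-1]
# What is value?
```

lst has length 6. Negative index -5 maps to positive index 6 + (-5) = 1. lst[1] = 80.
lst has length 6. Negative index -1 maps to positive index 6 + (-1) = 5. lst[5] = 36.
Sum: 80 + 36 = 116.

116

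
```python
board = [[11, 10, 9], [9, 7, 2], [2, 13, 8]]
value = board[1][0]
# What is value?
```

board[1] = [9, 7, 2]. Taking column 0 of that row yields 9.

9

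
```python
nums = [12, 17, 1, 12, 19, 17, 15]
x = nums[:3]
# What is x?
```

nums has length 7. The slice nums[:3] selects indices [0, 1, 2] (0->12, 1->17, 2->1), giving [12, 17, 1].

[12, 17, 1]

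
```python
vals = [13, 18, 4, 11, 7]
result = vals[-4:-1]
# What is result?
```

vals has length 5. The slice vals[-4:-1] selects indices [1, 2, 3] (1->18, 2->4, 3->11), giving [18, 4, 11].

[18, 4, 11]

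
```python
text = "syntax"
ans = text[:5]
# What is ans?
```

text has length 6. The slice text[:5] selects indices [0, 1, 2, 3, 4] (0->'s', 1->'y', 2->'n', 3->'t', 4->'a'), giving 'synta'.

'synta'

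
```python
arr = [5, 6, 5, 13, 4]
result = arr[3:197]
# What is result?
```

arr has length 5. The slice arr[3:197] selects indices [3, 4] (3->13, 4->4), giving [13, 4].

[13, 4]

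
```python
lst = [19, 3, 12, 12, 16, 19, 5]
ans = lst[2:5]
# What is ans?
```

lst has length 7. The slice lst[2:5] selects indices [2, 3, 4] (2->12, 3->12, 4->16), giving [12, 12, 16].

[12, 12, 16]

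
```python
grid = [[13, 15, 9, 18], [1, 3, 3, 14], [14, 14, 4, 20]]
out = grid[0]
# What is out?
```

grid has 3 rows. Row 0 is [13, 15, 9, 18].

[13, 15, 9, 18]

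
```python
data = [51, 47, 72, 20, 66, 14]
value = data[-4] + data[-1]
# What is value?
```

data has length 6. Negative index -4 maps to positive index 6 + (-4) = 2. data[2] = 72.
data has length 6. Negative index -1 maps to positive index 6 + (-1) = 5. data[5] = 14.
Sum: 72 + 14 = 86.

86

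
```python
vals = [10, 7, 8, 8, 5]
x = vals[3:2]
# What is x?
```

vals has length 5. The slice vals[3:2] resolves to an empty index range, so the result is [].

[]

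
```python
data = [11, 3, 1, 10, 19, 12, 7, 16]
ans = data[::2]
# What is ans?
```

data has length 8. The slice data[::2] selects indices [0, 2, 4, 6] (0->11, 2->1, 4->19, 6->7), giving [11, 1, 19, 7].

[11, 1, 19, 7]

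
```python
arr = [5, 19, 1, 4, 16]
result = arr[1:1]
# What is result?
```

arr has length 5. The slice arr[1:1] resolves to an empty index range, so the result is [].

[]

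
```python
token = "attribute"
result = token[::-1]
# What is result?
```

token has length 9. The slice token[::-1] selects indices [8, 7, 6, 5, 4, 3, 2, 1, 0] (8->'e', 7->'t', 6->'u', 5->'b', 4->'i', 3->'r', 2->'t', 1->'t', 0->'a'), giving 'etubirtta'.

'etubirtta'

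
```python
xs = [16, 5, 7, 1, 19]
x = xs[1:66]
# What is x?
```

xs has length 5. The slice xs[1:66] selects indices [1, 2, 3, 4] (1->5, 2->7, 3->1, 4->19), giving [5, 7, 1, 19].

[5, 7, 1, 19]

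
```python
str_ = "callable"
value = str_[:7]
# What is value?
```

str_ has length 8. The slice str_[:7] selects indices [0, 1, 2, 3, 4, 5, 6] (0->'c', 1->'a', 2->'l', 3->'l', 4->'a', 5->'b', 6->'l'), giving 'callabl'.

'callabl'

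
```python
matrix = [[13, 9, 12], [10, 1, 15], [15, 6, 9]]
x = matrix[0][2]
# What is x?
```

matrix[0] = [13, 9, 12]. Taking column 2 of that row yields 12.

12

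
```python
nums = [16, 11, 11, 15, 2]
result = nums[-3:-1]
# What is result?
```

nums has length 5. The slice nums[-3:-1] selects indices [2, 3] (2->11, 3->15), giving [11, 15].

[11, 15]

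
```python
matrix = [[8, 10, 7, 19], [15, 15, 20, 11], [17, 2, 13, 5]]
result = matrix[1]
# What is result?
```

matrix has 3 rows. Row 1 is [15, 15, 20, 11].

[15, 15, 20, 11]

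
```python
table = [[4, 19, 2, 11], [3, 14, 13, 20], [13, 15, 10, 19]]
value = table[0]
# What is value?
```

table has 3 rows. Row 0 is [4, 19, 2, 11].

[4, 19, 2, 11]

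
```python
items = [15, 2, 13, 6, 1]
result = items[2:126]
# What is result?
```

items has length 5. The slice items[2:126] selects indices [2, 3, 4] (2->13, 3->6, 4->1), giving [13, 6, 1].

[13, 6, 1]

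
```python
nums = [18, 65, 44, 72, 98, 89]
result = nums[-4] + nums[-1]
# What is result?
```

nums has length 6. Negative index -4 maps to positive index 6 + (-4) = 2. nums[2] = 44.
nums has length 6. Negative index -1 maps to positive index 6 + (-1) = 5. nums[5] = 89.
Sum: 44 + 89 = 133.

133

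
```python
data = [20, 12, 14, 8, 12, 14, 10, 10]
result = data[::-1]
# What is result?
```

data has length 8. The slice data[::-1] selects indices [7, 6, 5, 4, 3, 2, 1, 0] (7->10, 6->10, 5->14, 4->12, 3->8, 2->14, 1->12, 0->20), giving [10, 10, 14, 12, 8, 14, 12, 20].

[10, 10, 14, 12, 8, 14, 12, 20]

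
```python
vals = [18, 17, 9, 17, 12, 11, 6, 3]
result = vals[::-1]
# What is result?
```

vals has length 8. The slice vals[::-1] selects indices [7, 6, 5, 4, 3, 2, 1, 0] (7->3, 6->6, 5->11, 4->12, 3->17, 2->9, 1->17, 0->18), giving [3, 6, 11, 12, 17, 9, 17, 18].

[3, 6, 11, 12, 17, 9, 17, 18]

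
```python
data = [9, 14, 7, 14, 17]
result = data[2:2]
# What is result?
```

data has length 5. The slice data[2:2] resolves to an empty index range, so the result is [].

[]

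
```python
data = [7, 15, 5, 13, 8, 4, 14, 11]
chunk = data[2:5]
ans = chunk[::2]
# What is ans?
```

data has length 8. The slice data[2:5] selects indices [2, 3, 4] (2->5, 3->13, 4->8), giving [5, 13, 8]. So chunk = [5, 13, 8]. chunk has length 3. The slice chunk[::2] selects indices [0, 2] (0->5, 2->8), giving [5, 8].

[5, 8]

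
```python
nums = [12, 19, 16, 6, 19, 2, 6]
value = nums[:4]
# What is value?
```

nums has length 7. The slice nums[:4] selects indices [0, 1, 2, 3] (0->12, 1->19, 2->16, 3->6), giving [12, 19, 16, 6].

[12, 19, 16, 6]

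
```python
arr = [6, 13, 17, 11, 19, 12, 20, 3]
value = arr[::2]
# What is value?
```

arr has length 8. The slice arr[::2] selects indices [0, 2, 4, 6] (0->6, 2->17, 4->19, 6->20), giving [6, 17, 19, 20].

[6, 17, 19, 20]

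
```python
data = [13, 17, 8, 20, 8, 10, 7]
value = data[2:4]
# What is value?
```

data has length 7. The slice data[2:4] selects indices [2, 3] (2->8, 3->20), giving [8, 20].

[8, 20]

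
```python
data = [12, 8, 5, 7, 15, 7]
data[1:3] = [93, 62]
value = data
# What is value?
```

data starts as [12, 8, 5, 7, 15, 7] (length 6). The slice data[1:3] covers indices [1, 2] with values [8, 5]. Replacing that slice with [93, 62] (same length) produces [12, 93, 62, 7, 15, 7].

[12, 93, 62, 7, 15, 7]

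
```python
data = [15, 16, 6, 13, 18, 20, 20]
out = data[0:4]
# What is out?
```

data has length 7. The slice data[0:4] selects indices [0, 1, 2, 3] (0->15, 1->16, 2->6, 3->13), giving [15, 16, 6, 13].

[15, 16, 6, 13]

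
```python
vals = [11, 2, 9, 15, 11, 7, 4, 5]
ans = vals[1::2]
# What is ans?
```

vals has length 8. The slice vals[1::2] selects indices [1, 3, 5, 7] (1->2, 3->15, 5->7, 7->5), giving [2, 15, 7, 5].

[2, 15, 7, 5]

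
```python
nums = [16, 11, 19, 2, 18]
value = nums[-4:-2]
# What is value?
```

nums has length 5. The slice nums[-4:-2] selects indices [1, 2] (1->11, 2->19), giving [11, 19].

[11, 19]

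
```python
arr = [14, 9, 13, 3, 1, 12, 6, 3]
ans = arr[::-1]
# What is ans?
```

arr has length 8. The slice arr[::-1] selects indices [7, 6, 5, 4, 3, 2, 1, 0] (7->3, 6->6, 5->12, 4->1, 3->3, 2->13, 1->9, 0->14), giving [3, 6, 12, 1, 3, 13, 9, 14].

[3, 6, 12, 1, 3, 13, 9, 14]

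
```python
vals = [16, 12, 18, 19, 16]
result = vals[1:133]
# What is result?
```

vals has length 5. The slice vals[1:133] selects indices [1, 2, 3, 4] (1->12, 2->18, 3->19, 4->16), giving [12, 18, 19, 16].

[12, 18, 19, 16]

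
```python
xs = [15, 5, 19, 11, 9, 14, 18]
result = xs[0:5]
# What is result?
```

xs has length 7. The slice xs[0:5] selects indices [0, 1, 2, 3, 4] (0->15, 1->5, 2->19, 3->11, 4->9), giving [15, 5, 19, 11, 9].

[15, 5, 19, 11, 9]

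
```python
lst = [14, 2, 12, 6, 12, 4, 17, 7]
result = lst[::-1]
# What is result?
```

lst has length 8. The slice lst[::-1] selects indices [7, 6, 5, 4, 3, 2, 1, 0] (7->7, 6->17, 5->4, 4->12, 3->6, 2->12, 1->2, 0->14), giving [7, 17, 4, 12, 6, 12, 2, 14].

[7, 17, 4, 12, 6, 12, 2, 14]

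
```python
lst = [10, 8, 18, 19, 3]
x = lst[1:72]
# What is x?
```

lst has length 5. The slice lst[1:72] selects indices [1, 2, 3, 4] (1->8, 2->18, 3->19, 4->3), giving [8, 18, 19, 3].

[8, 18, 19, 3]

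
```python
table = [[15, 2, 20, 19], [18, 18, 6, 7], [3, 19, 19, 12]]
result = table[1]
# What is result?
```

table has 3 rows. Row 1 is [18, 18, 6, 7].

[18, 18, 6, 7]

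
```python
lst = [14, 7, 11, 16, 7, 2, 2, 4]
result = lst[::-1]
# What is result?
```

lst has length 8. The slice lst[::-1] selects indices [7, 6, 5, 4, 3, 2, 1, 0] (7->4, 6->2, 5->2, 4->7, 3->16, 2->11, 1->7, 0->14), giving [4, 2, 2, 7, 16, 11, 7, 14].

[4, 2, 2, 7, 16, 11, 7, 14]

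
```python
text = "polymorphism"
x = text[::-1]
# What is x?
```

text has length 12. The slice text[::-1] selects indices [11, 10, 9, 8, 7, 6, 5, 4, 3, 2, 1, 0] (11->'m', 10->'s', 9->'i', 8->'h', 7->'p', 6->'r', 5->'o', 4->'m', 3->'y', 2->'l', 1->'o', 0->'p'), giving 'msihpromylop'.

'msihpromylop'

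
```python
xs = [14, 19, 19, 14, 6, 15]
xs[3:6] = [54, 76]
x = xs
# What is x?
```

xs starts as [14, 19, 19, 14, 6, 15] (length 6). The slice xs[3:6] covers indices [3, 4, 5] with values [14, 6, 15]. Replacing that slice with [54, 76] (different length) produces [14, 19, 19, 54, 76].

[14, 19, 19, 54, 76]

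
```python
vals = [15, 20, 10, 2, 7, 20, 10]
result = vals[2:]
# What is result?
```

vals has length 7. The slice vals[2:] selects indices [2, 3, 4, 5, 6] (2->10, 3->2, 4->7, 5->20, 6->10), giving [10, 2, 7, 20, 10].

[10, 2, 7, 20, 10]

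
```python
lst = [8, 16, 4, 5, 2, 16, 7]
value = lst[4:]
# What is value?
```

lst has length 7. The slice lst[4:] selects indices [4, 5, 6] (4->2, 5->16, 6->7), giving [2, 16, 7].

[2, 16, 7]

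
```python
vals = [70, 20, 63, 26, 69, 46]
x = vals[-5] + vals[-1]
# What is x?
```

vals has length 6. Negative index -5 maps to positive index 6 + (-5) = 1. vals[1] = 20.
vals has length 6. Negative index -1 maps to positive index 6 + (-1) = 5. vals[5] = 46.
Sum: 20 + 46 = 66.

66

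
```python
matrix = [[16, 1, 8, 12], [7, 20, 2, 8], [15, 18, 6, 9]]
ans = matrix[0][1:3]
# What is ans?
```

matrix[0] = [16, 1, 8, 12]. matrix[0] has length 4. The slice matrix[0][1:3] selects indices [1, 2] (1->1, 2->8), giving [1, 8].

[1, 8]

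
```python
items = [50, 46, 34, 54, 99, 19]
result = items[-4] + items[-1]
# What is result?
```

items has length 6. Negative index -4 maps to positive index 6 + (-4) = 2. items[2] = 34.
items has length 6. Negative index -1 maps to positive index 6 + (-1) = 5. items[5] = 19.
Sum: 34 + 19 = 53.

53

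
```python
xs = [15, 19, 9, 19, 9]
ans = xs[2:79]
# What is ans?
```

xs has length 5. The slice xs[2:79] selects indices [2, 3, 4] (2->9, 3->19, 4->9), giving [9, 19, 9].

[9, 19, 9]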